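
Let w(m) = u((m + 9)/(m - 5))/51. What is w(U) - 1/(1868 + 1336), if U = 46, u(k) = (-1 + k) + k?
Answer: 72995/2233188 ≈ 0.032686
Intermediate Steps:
u(k) = -1 + 2*k
w(m) = -1/51 + 2*(9 + m)/(51*(-5 + m)) (w(m) = (-1 + 2*((m + 9)/(m - 5)))/51 = (-1 + 2*((9 + m)/(-5 + m)))*(1/51) = (-1 + 2*(9 + m)/(-5 + m))*(1/51) = -1/51 + 2*(9 + m)/(51*(-5 + m)))
w(U) - 1/(1868 + 1336) = (23 + 46)/(51*(-5 + 46)) - 1/(1868 + 1336) = (1/51)*69/41 - 1/3204 = (1/51)*(1/41)*69 - 1*1/3204 = 23/697 - 1/3204 = 72995/2233188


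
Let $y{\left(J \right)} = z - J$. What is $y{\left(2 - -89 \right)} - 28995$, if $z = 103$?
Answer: $-28983$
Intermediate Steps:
$y{\left(J \right)} = 103 - J$
$y{\left(2 - -89 \right)} - 28995 = \left(103 - \left(2 - -89\right)\right) - 28995 = \left(103 - \left(2 + 89\right)\right) - 28995 = \left(103 - 91\right) - 28995 = 12 - 28995 = -28983$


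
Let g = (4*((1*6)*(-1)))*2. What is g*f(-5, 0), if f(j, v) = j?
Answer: 240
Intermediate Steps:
g = -48 (g = (4*(6*(-1)))*2 = (4*(-6))*2 = -24*2 = -48)
g*f(-5, 0) = -48*(-5) = 240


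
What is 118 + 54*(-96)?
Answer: -5066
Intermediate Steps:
118 + 54*(-96) = 118 - 5184 = -5066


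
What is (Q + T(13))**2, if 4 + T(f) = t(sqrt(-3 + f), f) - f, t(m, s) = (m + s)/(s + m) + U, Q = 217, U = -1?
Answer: 40000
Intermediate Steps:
t(m, s) = 0 (t(m, s) = (m + s)/(s + m) - 1 = (m + s)/(m + s) - 1 = 1 - 1 = 0)
T(f) = -4 - f (T(f) = -4 + (0 - f) = -4 - f)
(Q + T(13))**2 = (217 + (-4 - 1*13))**2 = (217 + (-4 - 13))**2 = (217 - 17)**2 = 200**2 = 40000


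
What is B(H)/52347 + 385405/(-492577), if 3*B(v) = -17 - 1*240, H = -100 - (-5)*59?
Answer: -60650978894/77354784657 ≈ -0.78406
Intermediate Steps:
H = 195 (H = -100 - 1*(-295) = -100 + 295 = 195)
B(v) = -257/3 (B(v) = (-17 - 1*240)/3 = (-17 - 240)/3 = (⅓)*(-257) = -257/3)
B(H)/52347 + 385405/(-492577) = -257/3/52347 + 385405/(-492577) = -257/3*1/52347 + 385405*(-1/492577) = -257/157041 - 385405/492577 = -60650978894/77354784657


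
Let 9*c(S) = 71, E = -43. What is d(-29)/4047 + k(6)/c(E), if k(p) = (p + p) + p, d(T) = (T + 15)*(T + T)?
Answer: 10046/4047 ≈ 2.4823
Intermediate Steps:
c(S) = 71/9 (c(S) = (1/9)*71 = 71/9)
d(T) = 2*T*(15 + T) (d(T) = (15 + T)*(2*T) = 2*T*(15 + T))
k(p) = 3*p (k(p) = 2*p + p = 3*p)
d(-29)/4047 + k(6)/c(E) = (2*(-29)*(15 - 29))/4047 + (3*6)/(71/9) = (2*(-29)*(-14))*(1/4047) + 18*(9/71) = 812*(1/4047) + 162/71 = 812/4047 + 162/71 = 10046/4047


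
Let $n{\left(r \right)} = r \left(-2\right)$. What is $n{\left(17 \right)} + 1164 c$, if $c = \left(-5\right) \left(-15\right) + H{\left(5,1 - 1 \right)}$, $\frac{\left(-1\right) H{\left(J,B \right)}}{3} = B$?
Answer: $87266$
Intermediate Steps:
$H{\left(J,B \right)} = - 3 B$
$n{\left(r \right)} = - 2 r$
$c = 75$ ($c = \left(-5\right) \left(-15\right) - 3 \left(1 - 1\right) = 75 - 3 \left(1 - 1\right) = 75 - 0 = 75 + 0 = 75$)
$n{\left(17 \right)} + 1164 c = \left(-2\right) 17 + 1164 \cdot 75 = -34 + 87300 = 87266$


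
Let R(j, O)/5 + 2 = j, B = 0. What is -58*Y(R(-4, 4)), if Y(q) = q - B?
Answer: 1740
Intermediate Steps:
R(j, O) = -10 + 5*j
Y(q) = q (Y(q) = q - 1*0 = q + 0 = q)
-58*Y(R(-4, 4)) = -58*(-10 + 5*(-4)) = -58*(-10 - 20) = -58*(-30) = 1740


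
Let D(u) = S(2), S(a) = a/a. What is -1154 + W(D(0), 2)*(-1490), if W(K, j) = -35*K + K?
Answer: 49506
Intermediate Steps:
S(a) = 1
D(u) = 1
W(K, j) = -34*K
-1154 + W(D(0), 2)*(-1490) = -1154 - 34*1*(-1490) = -1154 - 34*(-1490) = -1154 + 50660 = 49506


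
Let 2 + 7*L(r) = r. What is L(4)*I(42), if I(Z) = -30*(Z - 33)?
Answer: -540/7 ≈ -77.143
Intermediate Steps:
L(r) = -2/7 + r/7
I(Z) = 990 - 30*Z (I(Z) = -30*(-33 + Z) = 990 - 30*Z)
L(4)*I(42) = (-2/7 + (⅐)*4)*(990 - 30*42) = (-2/7 + 4/7)*(990 - 1260) = (2/7)*(-270) = -540/7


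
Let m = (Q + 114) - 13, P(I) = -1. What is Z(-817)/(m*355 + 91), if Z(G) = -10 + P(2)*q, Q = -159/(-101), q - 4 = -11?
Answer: -101/1228997 ≈ -8.2181e-5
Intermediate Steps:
q = -7 (q = 4 - 11 = -7)
Q = 159/101 (Q = -159*(-1/101) = 159/101 ≈ 1.5743)
m = 10360/101 (m = (159/101 + 114) - 13 = 11673/101 - 13 = 10360/101 ≈ 102.57)
Z(G) = -3 (Z(G) = -10 - 1*(-7) = -10 + 7 = -3)
Z(-817)/(m*355 + 91) = -3/((10360/101)*355 + 91) = -3/(3677800/101 + 91) = -3/3686991/101 = -3*101/3686991 = -101/1228997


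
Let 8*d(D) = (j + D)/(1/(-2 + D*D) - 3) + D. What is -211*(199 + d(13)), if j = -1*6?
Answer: -169080841/4000 ≈ -42270.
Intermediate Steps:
j = -6
d(D) = D/8 + (-6 + D)/(8*(-3 + 1/(-2 + D²))) (d(D) = ((-6 + D)/(1/(-2 + D*D) - 3) + D)/8 = ((-6 + D)/(1/(-2 + D²) - 3) + D)/8 = ((-6 + D)/(-3 + 1/(-2 + D²)) + D)/8 = (D + (-6 + D)/(-3 + 1/(-2 + D²)))/8 = D/8 + (-6 + D)/(8*(-3 + 1/(-2 + D²))))
-211*(199 + d(13)) = -211*(199 + (-12 - 5*13 + 2*13³ + 6*13²)/(8*(-7 + 3*13²))) = -211*(199 + (-12 - 65 + 2*2197 + 6*169)/(8*(-7 + 3*169))) = -211*(199 + (-12 - 65 + 4394 + 1014)/(8*(-7 + 507))) = -211*(199 + (⅛)*5331/500) = -211*(199 + (⅛)*(1/500)*5331) = -211*(199 + 5331/4000) = -211*801331/4000 = -169080841/4000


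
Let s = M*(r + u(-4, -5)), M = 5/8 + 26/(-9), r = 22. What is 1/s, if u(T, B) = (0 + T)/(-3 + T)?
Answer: -252/12877 ≈ -0.019570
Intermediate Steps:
u(T, B) = T/(-3 + T)
M = -163/72 (M = 5*(1/8) + 26*(-1/9) = 5/8 - 26/9 = -163/72 ≈ -2.2639)
s = -12877/252 (s = -163*(22 - 4/(-3 - 4))/72 = -163*(22 - 4/(-7))/72 = -163*(22 - 4*(-1/7))/72 = -163*(22 + 4/7)/72 = -163/72*158/7 = -12877/252 ≈ -51.099)
1/s = 1/(-12877/252) = -252/12877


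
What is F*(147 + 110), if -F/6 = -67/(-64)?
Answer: -51657/32 ≈ -1614.3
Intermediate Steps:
F = -201/32 (F = -(-402)/(-64) = -(-402)*(-1)/64 = -6*67/64 = -201/32 ≈ -6.2813)
F*(147 + 110) = -201*(147 + 110)/32 = -201/32*257 = -51657/32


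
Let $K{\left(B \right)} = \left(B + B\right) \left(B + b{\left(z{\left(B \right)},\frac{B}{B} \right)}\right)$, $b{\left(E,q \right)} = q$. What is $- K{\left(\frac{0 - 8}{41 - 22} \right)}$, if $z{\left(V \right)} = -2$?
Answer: $\frac{176}{361} \approx 0.48753$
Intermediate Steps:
$K{\left(B \right)} = 2 B \left(1 + B\right)$ ($K{\left(B \right)} = \left(B + B\right) \left(B + \frac{B}{B}\right) = 2 B \left(B + 1\right) = 2 B \left(1 + B\right)$)
$- K{\left(\frac{0 - 8}{41 - 22} \right)} = - 2 \frac{0 - 8}{41 - 22} \left(1 + \frac{0 - 8}{41 - 22}\right) = - 2 \left(- \frac{8}{19}\right) \left(1 - \frac{8}{19}\right) = - 2 \left(\left(-8\right) \frac{1}{19}\right) \left(1 - \frac{8}{19}\right) = - \frac{2 \left(-8\right) \left(1 - \frac{8}{19}\right)}{19} = - \frac{2 \left(-8\right) 11}{19 \cdot 19} = \left(-1\right) \left(- \frac{176}{361}\right) = \frac{176}{361}$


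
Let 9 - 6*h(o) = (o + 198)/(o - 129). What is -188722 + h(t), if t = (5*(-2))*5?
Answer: -202685669/1074 ≈ -1.8872e+5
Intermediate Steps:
t = -50 (t = -10*5 = -50)
h(o) = 3/2 - (198 + o)/(6*(-129 + o)) (h(o) = 3/2 - (o + 198)/(6*(o - 129)) = 3/2 - (198 + o)/(6*(-129 + o)))
-188722 + h(t) = -188722 + (-1359 + 8*(-50))/(6*(-129 - 50)) = -188722 + (⅙)*(-1359 - 400)/(-179) = -188722 + (⅙)*(-1/179)*(-1759) = -188722 + 1759/1074 = -202685669/1074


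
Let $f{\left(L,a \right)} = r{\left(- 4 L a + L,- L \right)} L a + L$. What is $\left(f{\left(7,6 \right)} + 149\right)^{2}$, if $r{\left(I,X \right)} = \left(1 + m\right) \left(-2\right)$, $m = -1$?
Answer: $24336$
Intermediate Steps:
$r{\left(I,X \right)} = 0$ ($r{\left(I,X \right)} = \left(1 - 1\right) \left(-2\right) = 0 \left(-2\right) = 0$)
$f{\left(L,a \right)} = L$ ($f{\left(L,a \right)} = 0 L a + L = 0 a + L = 0 + L = L$)
$\left(f{\left(7,6 \right)} + 149\right)^{2} = \left(7 + 149\right)^{2} = 156^{2} = 24336$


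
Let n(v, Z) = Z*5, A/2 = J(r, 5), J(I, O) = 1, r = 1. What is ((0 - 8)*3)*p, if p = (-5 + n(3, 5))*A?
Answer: -960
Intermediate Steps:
A = 2 (A = 2*1 = 2)
n(v, Z) = 5*Z
p = 40 (p = (-5 + 5*5)*2 = (-5 + 25)*2 = 20*2 = 40)
((0 - 8)*3)*p = ((0 - 8)*3)*40 = -8*3*40 = -24*40 = -960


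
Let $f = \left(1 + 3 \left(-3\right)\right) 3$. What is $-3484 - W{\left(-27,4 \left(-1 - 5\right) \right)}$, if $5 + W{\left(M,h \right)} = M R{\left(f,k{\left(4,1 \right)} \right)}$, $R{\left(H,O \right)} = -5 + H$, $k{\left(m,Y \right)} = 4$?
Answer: $-4262$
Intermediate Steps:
$f = -24$ ($f = \left(1 - 9\right) 3 = \left(-8\right) 3 = -24$)
$W{\left(M,h \right)} = -5 - 29 M$ ($W{\left(M,h \right)} = -5 + M \left(-5 - 24\right) = -5 + M \left(-29\right) = -5 - 29 M$)
$-3484 - W{\left(-27,4 \left(-1 - 5\right) \right)} = -3484 - \left(-5 - -783\right) = -3484 - \left(-5 + 783\right) = -3484 - 778 = -4262$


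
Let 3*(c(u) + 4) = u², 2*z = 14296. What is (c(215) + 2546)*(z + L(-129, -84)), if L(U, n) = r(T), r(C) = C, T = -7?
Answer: 384549991/3 ≈ 1.2818e+8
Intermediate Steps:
z = 7148 (z = (½)*14296 = 7148)
c(u) = -4 + u²/3
L(U, n) = -7
(c(215) + 2546)*(z + L(-129, -84)) = ((-4 + (⅓)*215²) + 2546)*(7148 - 7) = ((-4 + (⅓)*46225) + 2546)*7141 = ((-4 + 46225/3) + 2546)*7141 = (46213/3 + 2546)*7141 = (53851/3)*7141 = 384549991/3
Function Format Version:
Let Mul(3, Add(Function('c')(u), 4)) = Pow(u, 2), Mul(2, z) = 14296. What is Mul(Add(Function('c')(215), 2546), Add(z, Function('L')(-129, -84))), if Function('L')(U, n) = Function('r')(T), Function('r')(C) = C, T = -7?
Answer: Rational(384549991, 3) ≈ 1.2818e+8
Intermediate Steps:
z = 7148 (z = Mul(Rational(1, 2), 14296) = 7148)
Function('c')(u) = Add(-4, Mul(Rational(1, 3), Pow(u, 2)))
Function('L')(U, n) = -7
Mul(Add(Function('c')(215), 2546), Add(z, Function('L')(-129, -84))) = Mul(Add(Add(-4, Mul(Rational(1, 3), Pow(215, 2))), 2546), Add(7148, -7)) = Mul(Add(Add(-4, Mul(Rational(1, 3), 46225)), 2546), 7141) = Mul(Add(Add(-4, Rational(46225, 3)), 2546), 7141) = Mul(Add(Rational(46213, 3), 2546), 7141) = Mul(Rational(53851, 3), 7141) = Rational(384549991, 3)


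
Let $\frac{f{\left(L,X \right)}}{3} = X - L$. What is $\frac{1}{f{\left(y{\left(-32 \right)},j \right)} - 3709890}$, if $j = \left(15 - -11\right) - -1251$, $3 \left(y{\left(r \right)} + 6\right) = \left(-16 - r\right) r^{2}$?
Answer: $- \frac{1}{3722425} \approx -2.6864 \cdot 10^{-7}$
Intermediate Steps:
$y{\left(r \right)} = -6 + \frac{r^{2} \left(-16 - r\right)}{3}$ ($y{\left(r \right)} = -6 + \frac{\left(-16 - r\right) r^{2}}{3} = -6 + \frac{r^{2} \left(-16 - r\right)}{3}$)
$j = 1277$ ($j = \left(15 + 11\right) + 1251 = 26 + 1251 = 1277$)
$f{\left(L,X \right)} = - 3 L + 3 X$ ($f{\left(L,X \right)} = 3 \left(X - L\right) = - 3 L + 3 X$)
$\frac{1}{f{\left(y{\left(-32 \right)},j \right)} - 3709890} = \frac{1}{\left(- 3 \left(-6 - \frac{16 \left(-32\right)^{2}}{3} - \frac{\left(-32\right)^{3}}{3}\right) + 3 \cdot 1277\right) - 3709890} = \frac{1}{\left(- 3 \left(-6 - \frac{16384}{3} - - \frac{32768}{3}\right) + 3831\right) - 3709890} = \frac{1}{\left(- 3 \left(-6 - \frac{16384}{3} + \frac{32768}{3}\right) + 3831\right) - 3709890} = \frac{1}{\left(\left(-3\right) \frac{16366}{3} + 3831\right) - 3709890} = \frac{1}{\left(-16366 + 3831\right) - 3709890} = \frac{1}{-12535 - 3709890} = \frac{1}{-3722425} = - \frac{1}{3722425}$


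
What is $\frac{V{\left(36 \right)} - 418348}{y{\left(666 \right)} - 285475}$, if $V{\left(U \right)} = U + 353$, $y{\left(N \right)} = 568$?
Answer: $\frac{417959}{284907} \approx 1.467$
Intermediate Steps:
$V{\left(U \right)} = 353 + U$
$\frac{V{\left(36 \right)} - 418348}{y{\left(666 \right)} - 285475} = \frac{\left(353 + 36\right) - 418348}{568 - 285475} = \frac{389 - 418348}{-284907} = \left(-417959\right) \left(- \frac{1}{284907}\right) = \frac{417959}{284907}$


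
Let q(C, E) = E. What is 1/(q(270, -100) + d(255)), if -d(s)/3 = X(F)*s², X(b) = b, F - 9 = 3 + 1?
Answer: -1/2536075 ≈ -3.9431e-7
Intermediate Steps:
F = 13 (F = 9 + (3 + 1) = 9 + 4 = 13)
d(s) = -39*s²
1/(q(270, -100) + d(255)) = 1/(-100 - 39*255²) = 1/(-100 - 39*65025) = 1/(-100 - 2535975) = 1/(-2536075) = -1/2536075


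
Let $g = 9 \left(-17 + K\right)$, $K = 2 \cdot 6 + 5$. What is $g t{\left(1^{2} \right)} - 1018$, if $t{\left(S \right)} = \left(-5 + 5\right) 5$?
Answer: $-1018$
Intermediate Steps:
$K = 17$ ($K = 12 + 5 = 17$)
$t{\left(S \right)} = 0$ ($t{\left(S \right)} = 0 \cdot 5 = 0$)
$g = 0$ ($g = 9 \left(-17 + 17\right) = 9 \cdot 0 = 0$)
$g t{\left(1^{2} \right)} - 1018 = 0 \cdot 0 - 1018 = 0 - 1018 = -1018$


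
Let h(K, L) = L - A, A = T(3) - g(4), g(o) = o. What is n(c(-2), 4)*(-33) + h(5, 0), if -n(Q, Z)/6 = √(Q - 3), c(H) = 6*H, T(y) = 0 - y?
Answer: 7 + 198*I*√15 ≈ 7.0 + 766.85*I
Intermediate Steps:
T(y) = -y
A = -7 (A = -1*3 - 1*4 = -3 - 4 = -7)
h(K, L) = 7 + L (h(K, L) = L - 1*(-7) = L + 7 = 7 + L)
n(Q, Z) = -6*√(-3 + Q) (n(Q, Z) = -6*√(Q - 3) = -6*√(-3 + Q))
n(c(-2), 4)*(-33) + h(5, 0) = -6*√(-3 + 6*(-2))*(-33) + (7 + 0) = -6*√(-3 - 12)*(-33) + 7 = -6*I*√15*(-33) + 7 = 198*I*√15 + 7 = 7 + 198*I*√15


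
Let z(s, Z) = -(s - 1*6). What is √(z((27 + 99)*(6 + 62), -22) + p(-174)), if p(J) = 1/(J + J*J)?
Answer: I*√7758288488946/30102 ≈ 92.531*I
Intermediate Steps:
z(s, Z) = 6 - s (z(s, Z) = -(s - 6) = -(-6 + s) = 6 - s)
p(J) = 1/(J + J²)
√(z((27 + 99)*(6 + 62), -22) + p(-174)) = √((6 - (27 + 99)*(6 + 62)) + 1/((-174)*(1 - 174))) = √((6 - 126*68) - 1/174/(-173)) = √((6 - 1*8568) - 1/174*(-1/173)) = √((6 - 8568) + 1/30102) = √(-8562 + 1/30102) = √(-257733323/30102) = I*√7758288488946/30102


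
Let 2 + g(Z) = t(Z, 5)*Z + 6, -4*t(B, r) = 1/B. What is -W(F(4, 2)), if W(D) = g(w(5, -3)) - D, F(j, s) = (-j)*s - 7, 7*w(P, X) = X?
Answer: -75/4 ≈ -18.750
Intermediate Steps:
w(P, X) = X/7
t(B, r) = -1/(4*B)
F(j, s) = -7 - j*s (F(j, s) = -j*s - 7 = -7 - j*s)
g(Z) = 15/4 (g(Z) = -2 + ((-1/(4*Z))*Z + 6) = -2 + (-¼ + 6) = -2 + 23/4 = 15/4)
W(D) = 15/4 - D
-W(F(4, 2)) = -(15/4 - (-7 - 1*4*2)) = -(15/4 - (-7 - 8)) = -(15/4 - 1*(-15)) = -(15/4 + 15) = -1*75/4 = -75/4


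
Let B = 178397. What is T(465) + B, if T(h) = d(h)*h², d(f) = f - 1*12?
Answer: 98128322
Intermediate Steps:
d(f) = -12 + f (d(f) = f - 12 = -12 + f)
T(h) = h²*(-12 + h) (T(h) = (-12 + h)*h² = h²*(-12 + h))
T(465) + B = 465²*(-12 + 465) + 178397 = 216225*453 + 178397 = 97949925 + 178397 = 98128322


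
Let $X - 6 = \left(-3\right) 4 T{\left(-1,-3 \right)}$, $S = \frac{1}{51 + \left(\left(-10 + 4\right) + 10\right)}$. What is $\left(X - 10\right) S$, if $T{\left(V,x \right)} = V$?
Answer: $\frac{8}{55} \approx 0.14545$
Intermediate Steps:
$S = \frac{1}{55}$ ($S = \frac{1}{51 + \left(-6 + 10\right)} = \frac{1}{51 + 4} = \frac{1}{55} \approx 0.018182$)
$X = 18$ ($X = 6 + \left(-3\right) 4 \left(-1\right) = 6 - -12 = 6 + 12 = 18$)
$\left(X - 10\right) S = \left(18 - 10\right) \frac{1}{55} = 8 \cdot \frac{1}{55} = \frac{8}{55}$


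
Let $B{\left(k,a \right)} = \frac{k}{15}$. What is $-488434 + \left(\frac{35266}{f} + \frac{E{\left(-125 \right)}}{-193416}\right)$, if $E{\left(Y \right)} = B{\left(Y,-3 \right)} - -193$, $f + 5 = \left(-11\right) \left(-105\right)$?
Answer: $- \frac{81476079246983}{166821300} \approx -4.884 \cdot 10^{5}$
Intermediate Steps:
$f = 1150$ ($f = -5 - -1155 = -5 + 1155 = 1150$)
$B{\left(k,a \right)} = \frac{k}{15}$ ($B{\left(k,a \right)} = k \frac{1}{15} = \frac{k}{15}$)
$E{\left(Y \right)} = 193 + \frac{Y}{15}$ ($E{\left(Y \right)} = \frac{Y}{15} - -193 = \frac{Y}{15} + 193 = 193 + \frac{Y}{15}$)
$-488434 + \left(\frac{35266}{f} + \frac{E{\left(-125 \right)}}{-193416}\right) = -488434 + \left(\frac{35266}{1150} + \frac{193 + \frac{1}{15} \left(-125\right)}{-193416}\right) = -488434 + \left(35266 \cdot \frac{1}{1150} + \left(193 - \frac{25}{3}\right) \left(- \frac{1}{193416}\right)\right) = -488434 + \left(\frac{17633}{575} + \frac{554}{3} \left(- \frac{1}{193416}\right)\right) = -488434 + \left(\frac{17633}{575} - \frac{277}{290124}\right) = -488434 + \frac{5115597217}{166821300} = - \frac{81476079246983}{166821300}$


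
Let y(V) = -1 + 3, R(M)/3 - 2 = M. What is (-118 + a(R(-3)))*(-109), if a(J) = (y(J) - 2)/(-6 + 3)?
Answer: 12862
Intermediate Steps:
R(M) = 6 + 3*M
y(V) = 2
a(J) = 0 (a(J) = (2 - 2)/(-6 + 3) = 0/(-3) = 0*(-⅓) = 0)
(-118 + a(R(-3)))*(-109) = (-118 + 0)*(-109) = -118*(-109) = 12862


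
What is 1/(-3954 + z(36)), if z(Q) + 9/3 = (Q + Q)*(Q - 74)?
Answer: -1/6693 ≈ -0.00014941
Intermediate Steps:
z(Q) = -3 + 2*Q*(-74 + Q) (z(Q) = -3 + (Q + Q)*(Q - 74) = -3 + (2*Q)*(-74 + Q) = -3 + 2*Q*(-74 + Q))
1/(-3954 + z(36)) = 1/(-3954 + (-3 - 148*36 + 2*36**2)) = 1/(-3954 + (-3 - 5328 + 2*1296)) = 1/(-3954 + (-3 - 5328 + 2592)) = 1/(-3954 - 2739) = 1/(-6693) = -1/6693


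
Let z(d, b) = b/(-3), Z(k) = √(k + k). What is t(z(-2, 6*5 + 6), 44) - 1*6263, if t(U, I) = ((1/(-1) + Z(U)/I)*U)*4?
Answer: -6215 - 24*I*√6/11 ≈ -6215.0 - 5.3443*I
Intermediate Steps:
Z(k) = √2*√k (Z(k) = √(2*k) = √2*√k)
z(d, b) = -b/3 (z(d, b) = b*(-⅓) = -b/3)
t(U, I) = 4*U*(-1 + √2*√U/I) (t(U, I) = ((1/(-1) + (√2*√U)/I)*U)*4 = ((1*(-1) + √2*√U/I)*U)*4 = ((-1 + √2*√U/I)*U)*4 = (U*(-1 + √2*√U/I))*4 = 4*U*(-1 + √2*√U/I))
t(z(-2, 6*5 + 6), 44) - 1*6263 = (-(-4)*(6*5 + 6)/3 + 4*√2*(-(6*5 + 6)/3)^(3/2)/44) - 1*6263 = (-(-4)*(30 + 6)/3 + 4*√2*(1/44)*(-(30 + 6)/3)^(3/2)) - 6263 = (-(-4)*36/3 + 4*√2*(1/44)*(-⅓*36)^(3/2)) - 6263 = (-4*(-12) + 4*√2*(1/44)*(-12)^(3/2)) - 6263 = (48 + 4*√2*(1/44)*(-24*I*√3)) - 6263 = (48 - 24*I*√6/11) - 6263 = -6215 - 24*I*√6/11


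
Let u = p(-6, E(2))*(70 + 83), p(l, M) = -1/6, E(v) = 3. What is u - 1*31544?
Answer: -63139/2 ≈ -31570.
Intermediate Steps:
p(l, M) = -1/6 (p(l, M) = -1*1/6 = -1/6)
u = -51/2 (u = -(70 + 83)/6 = -1/6*153 = -51/2 ≈ -25.500)
u - 1*31544 = -51/2 - 1*31544 = -51/2 - 31544 = -63139/2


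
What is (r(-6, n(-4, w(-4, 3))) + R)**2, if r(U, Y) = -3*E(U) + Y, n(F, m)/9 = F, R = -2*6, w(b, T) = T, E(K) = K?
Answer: 900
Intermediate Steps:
R = -12
n(F, m) = 9*F
r(U, Y) = Y - 3*U (r(U, Y) = -3*U + Y = Y - 3*U)
(r(-6, n(-4, w(-4, 3))) + R)**2 = ((9*(-4) - 3*(-6)) - 12)**2 = ((-36 + 18) - 12)**2 = (-18 - 12)**2 = (-30)**2 = 900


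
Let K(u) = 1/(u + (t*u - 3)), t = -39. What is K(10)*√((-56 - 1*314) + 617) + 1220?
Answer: 1220 - √247/383 ≈ 1220.0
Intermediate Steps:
K(u) = 1/(-3 - 38*u) (K(u) = 1/(u + (-39*u - 3)) = 1/(u + (-3 - 39*u)) = 1/(-3 - 38*u))
K(10)*√((-56 - 1*314) + 617) + 1220 = (-1/(3 + 38*10))*√((-56 - 1*314) + 617) + 1220 = (-1/(3 + 380))*√((-56 - 314) + 617) + 1220 = (-1/383)*√(-370 + 617) + 1220 = (-1*1/383)*√247 + 1220 = -√247/383 + 1220 = 1220 - √247/383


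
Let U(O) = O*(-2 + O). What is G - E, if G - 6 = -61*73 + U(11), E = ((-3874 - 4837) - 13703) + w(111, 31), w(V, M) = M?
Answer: 18035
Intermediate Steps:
E = -22383 (E = ((-3874 - 4837) - 13703) + 31 = (-8711 - 13703) + 31 = -22414 + 31 = -22383)
G = -4348 (G = 6 + (-61*73 + 11*(-2 + 11)) = 6 + (-4453 + 11*9) = 6 + (-4453 + 99) = 6 - 4354 = -4348)
G - E = -4348 - 1*(-22383) = -4348 + 22383 = 18035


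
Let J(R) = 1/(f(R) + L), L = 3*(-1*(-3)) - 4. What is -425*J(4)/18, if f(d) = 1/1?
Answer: -425/108 ≈ -3.9352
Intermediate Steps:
f(d) = 1 (f(d) = 1*1 = 1)
L = 5 (L = 3*3 - 4 = 9 - 4 = 5)
J(R) = ⅙ (J(R) = 1/(1 + 5) = 1/6 = ⅙)
-425*J(4)/18 = -425/(6*18) = -425*1/108 = -425/108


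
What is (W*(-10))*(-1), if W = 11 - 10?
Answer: 10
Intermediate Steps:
W = 1
(W*(-10))*(-1) = (1*(-10))*(-1) = -10*(-1) = 10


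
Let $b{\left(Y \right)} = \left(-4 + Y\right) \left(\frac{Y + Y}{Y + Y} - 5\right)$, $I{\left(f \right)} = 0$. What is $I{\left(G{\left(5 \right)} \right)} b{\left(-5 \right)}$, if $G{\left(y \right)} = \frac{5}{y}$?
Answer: $0$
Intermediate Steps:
$b{\left(Y \right)} = 16 - 4 Y$ ($b{\left(Y \right)} = \left(-4 + Y\right) \left(\frac{2 Y}{2 Y} - 5\right) = \left(-4 + Y\right) \left(2 Y \frac{1}{2 Y} - 5\right) = \left(-4 + Y\right) \left(1 - 5\right) = \left(-4 + Y\right) \left(-4\right) = 16 - 4 Y$)
$I{\left(G{\left(5 \right)} \right)} b{\left(-5 \right)} = 0 \left(16 - -20\right) = 0 \left(16 + 20\right) = 0 \cdot 36 = 0$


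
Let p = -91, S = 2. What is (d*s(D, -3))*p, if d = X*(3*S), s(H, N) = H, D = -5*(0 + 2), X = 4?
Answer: 21840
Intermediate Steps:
D = -10 (D = -5*2 = -10)
d = 24 (d = 4*(3*2) = 4*6 = 24)
(d*s(D, -3))*p = (24*(-10))*(-91) = -240*(-91) = 21840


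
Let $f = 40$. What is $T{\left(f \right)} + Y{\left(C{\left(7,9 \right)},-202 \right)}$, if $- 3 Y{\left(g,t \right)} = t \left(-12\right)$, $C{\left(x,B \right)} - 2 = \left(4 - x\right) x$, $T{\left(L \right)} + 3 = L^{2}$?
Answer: $789$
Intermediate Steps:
$T{\left(L \right)} = -3 + L^{2}$
$C{\left(x,B \right)} = 2 + x \left(4 - x\right)$ ($C{\left(x,B \right)} = 2 + \left(4 - x\right) x = 2 + x \left(4 - x\right)$)
$Y{\left(g,t \right)} = 4 t$ ($Y{\left(g,t \right)} = - \frac{t \left(-12\right)}{3} = - \frac{\left(-12\right) t}{3} = 4 t$)
$T{\left(f \right)} + Y{\left(C{\left(7,9 \right)},-202 \right)} = \left(-3 + 40^{2}\right) + 4 \left(-202\right) = \left(-3 + 1600\right) - 808 = 1597 - 808 = 789$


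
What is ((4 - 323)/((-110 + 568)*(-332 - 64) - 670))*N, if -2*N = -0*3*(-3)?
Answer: 0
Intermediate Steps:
N = 0 (N = -(-0*3)*(-3)/2 = -(-2*0)*(-3)/2 = -0*(-3) = -½*0 = 0)
((4 - 323)/((-110 + 568)*(-332 - 64) - 670))*N = ((4 - 323)/((-110 + 568)*(-332 - 64) - 670))*0 = -319/(458*(-396) - 670)*0 = -319/(-181368 - 670)*0 = -319/(-182038)*0 = -319*(-1/182038)*0 = (319/182038)*0 = 0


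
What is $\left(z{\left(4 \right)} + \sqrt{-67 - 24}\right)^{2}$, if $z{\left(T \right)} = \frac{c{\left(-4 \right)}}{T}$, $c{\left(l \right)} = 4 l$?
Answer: $\left(4 - i \sqrt{91}\right)^{2} \approx -75.0 - 76.315 i$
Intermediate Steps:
$z{\left(T \right)} = - \frac{16}{T}$ ($z{\left(T \right)} = \frac{4 \left(-4\right)}{T} = - \frac{16}{T}$)
$\left(z{\left(4 \right)} + \sqrt{-67 - 24}\right)^{2} = \left(- \frac{16}{4} + \sqrt{-67 - 24}\right)^{2} = \left(\left(-16\right) \frac{1}{4} + \sqrt{-91}\right)^{2} = \left(-4 + i \sqrt{91}\right)^{2}$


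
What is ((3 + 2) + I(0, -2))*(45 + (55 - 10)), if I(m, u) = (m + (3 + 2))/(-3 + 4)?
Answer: 900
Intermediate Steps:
I(m, u) = 5 + m (I(m, u) = (m + 5)/1 = (5 + m)*1 = 5 + m)
((3 + 2) + I(0, -2))*(45 + (55 - 10)) = ((3 + 2) + (5 + 0))*(45 + (55 - 10)) = (5 + 5)*(45 + 45) = 10*90 = 900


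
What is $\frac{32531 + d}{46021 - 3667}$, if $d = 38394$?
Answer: $\frac{70925}{42354} \approx 1.6746$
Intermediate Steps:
$\frac{32531 + d}{46021 - 3667} = \frac{32531 + 38394}{46021 - 3667} = \frac{70925}{42354}$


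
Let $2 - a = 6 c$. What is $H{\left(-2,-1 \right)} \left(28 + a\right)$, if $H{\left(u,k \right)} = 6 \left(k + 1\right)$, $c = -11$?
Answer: $0$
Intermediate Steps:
$a = 68$ ($a = 2 - 6 \left(-11\right) = 2 - -66 = 2 + 66 = 68$)
$H{\left(u,k \right)} = 6 + 6 k$ ($H{\left(u,k \right)} = 6 \left(1 + k\right) = 6 + 6 k$)
$H{\left(-2,-1 \right)} \left(28 + a\right) = \left(6 + 6 \left(-1\right)\right) \left(28 + 68\right) = \left(6 - 6\right) 96 = 0 \cdot 96 = 0$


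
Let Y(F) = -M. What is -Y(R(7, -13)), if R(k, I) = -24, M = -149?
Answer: -149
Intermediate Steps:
Y(F) = 149 (Y(F) = -1*(-149) = 149)
-Y(R(7, -13)) = -1*149 = -149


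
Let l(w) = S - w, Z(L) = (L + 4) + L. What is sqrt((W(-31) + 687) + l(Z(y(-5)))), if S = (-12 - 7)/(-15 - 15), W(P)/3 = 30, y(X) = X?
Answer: sqrt(705270)/30 ≈ 27.993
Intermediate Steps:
W(P) = 90 (W(P) = 3*30 = 90)
S = 19/30 (S = -19/(-30) = -19*(-1/30) = 19/30 ≈ 0.63333)
Z(L) = 4 + 2*L (Z(L) = (4 + L) + L = 4 + 2*L)
l(w) = 19/30 - w
sqrt((W(-31) + 687) + l(Z(y(-5)))) = sqrt((90 + 687) + (19/30 - (4 + 2*(-5)))) = sqrt(777 + (19/30 - (4 - 10))) = sqrt(777 + (19/30 - 1*(-6))) = sqrt(777 + (19/30 + 6)) = sqrt(777 + 199/30) = sqrt(23509/30) = sqrt(705270)/30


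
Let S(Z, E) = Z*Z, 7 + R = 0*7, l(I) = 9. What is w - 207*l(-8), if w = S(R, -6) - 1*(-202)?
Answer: -1612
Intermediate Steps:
R = -7 (R = -7 + 0*7 = -7 + 0 = -7)
S(Z, E) = Z**2
w = 251 (w = (-7)**2 - 1*(-202) = 49 + 202 = 251)
w - 207*l(-8) = 251 - 207*9 = 251 - 1863 = -1612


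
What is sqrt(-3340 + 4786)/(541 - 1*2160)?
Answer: -sqrt(1446)/1619 ≈ -0.023488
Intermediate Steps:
sqrt(-3340 + 4786)/(541 - 1*2160) = sqrt(1446)/(541 - 2160) = sqrt(1446)/(-1619) = sqrt(1446)*(-1/1619) = -sqrt(1446)/1619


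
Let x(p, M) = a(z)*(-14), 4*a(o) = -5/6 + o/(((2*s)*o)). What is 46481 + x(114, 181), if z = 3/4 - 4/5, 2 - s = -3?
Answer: 1394507/30 ≈ 46484.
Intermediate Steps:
s = 5 (s = 2 - 1*(-3) = 2 + 3 = 5)
z = -1/20 (z = 3*(1/4) - 4*1/5 = 3/4 - 4/5 = -1/20 ≈ -0.050000)
a(o) = -11/60 (a(o) = (-5/6 + o/(((2*5)*o)))/4 = (-5*1/6 + o/((10*o)))/4 = (-5/6 + o*(1/(10*o)))/4 = (-5/6 + 1/10)/4 = (1/4)*(-11/15) = -11/60)
x(p, M) = 77/30 (x(p, M) = -11/60*(-14) = 77/30)
46481 + x(114, 181) = 46481 + 77/30 = 1394507/30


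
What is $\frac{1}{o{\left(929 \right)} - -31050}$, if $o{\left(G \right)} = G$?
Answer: $\frac{1}{31979} \approx 3.127 \cdot 10^{-5}$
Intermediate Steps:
$\frac{1}{o{\left(929 \right)} - -31050} = \frac{1}{929 - -31050} = \frac{1}{929 + 31050} = \frac{1}{31979}$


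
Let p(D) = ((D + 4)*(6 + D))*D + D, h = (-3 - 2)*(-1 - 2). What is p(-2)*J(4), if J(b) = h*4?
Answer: -1080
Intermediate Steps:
h = 15 (h = -5*(-3) = 15)
J(b) = 60 (J(b) = 15*4 = 60)
p(D) = D + D*(4 + D)*(6 + D) (p(D) = ((4 + D)*(6 + D))*D + D = D*(4 + D)*(6 + D) + D = D + D*(4 + D)*(6 + D))
p(-2)*J(4) = -2*(25 + (-2)² + 10*(-2))*60 = -2*(25 + 4 - 20)*60 = -2*9*60 = -18*60 = -1080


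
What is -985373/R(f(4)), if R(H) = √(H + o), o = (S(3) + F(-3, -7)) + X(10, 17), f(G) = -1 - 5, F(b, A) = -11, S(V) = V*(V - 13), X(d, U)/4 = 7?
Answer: 985373*I*√19/19 ≈ 2.2606e+5*I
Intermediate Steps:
X(d, U) = 28 (X(d, U) = 4*7 = 28)
S(V) = V*(-13 + V)
f(G) = -6
o = -13 (o = (3*(-13 + 3) - 11) + 28 = (3*(-10) - 11) + 28 = (-30 - 11) + 28 = -41 + 28 = -13)
R(H) = √(-13 + H) (R(H) = √(H - 13) = √(-13 + H))
-985373/R(f(4)) = -985373/√(-13 - 6) = -985373*(-I*√19/19) = -(-985373)*I*√19/19 = 985373*I*√19/19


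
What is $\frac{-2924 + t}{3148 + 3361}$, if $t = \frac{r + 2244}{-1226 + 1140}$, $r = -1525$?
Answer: $- \frac{252183}{559774} \approx -0.45051$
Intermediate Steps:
$t = - \frac{719}{86}$ ($t = \frac{-1525 + 2244}{-1226 + 1140} = \frac{719}{-86} = 719 \left(- \frac{1}{86}\right) = - \frac{719}{86} \approx -8.3605$)
$\frac{-2924 + t}{3148 + 3361} = \frac{-2924 - \frac{719}{86}}{3148 + 3361} = - \frac{252183}{86 \cdot 6509} = \left(- \frac{252183}{86}\right) \frac{1}{6509} = - \frac{252183}{559774}$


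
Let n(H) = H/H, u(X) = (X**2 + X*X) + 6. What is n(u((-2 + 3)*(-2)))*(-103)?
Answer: -103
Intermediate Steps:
u(X) = 6 + 2*X**2 (u(X) = (X**2 + X**2) + 6 = 2*X**2 + 6 = 6 + 2*X**2)
n(H) = 1
n(u((-2 + 3)*(-2)))*(-103) = 1*(-103) = -103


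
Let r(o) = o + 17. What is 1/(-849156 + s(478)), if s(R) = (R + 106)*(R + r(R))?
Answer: -1/280924 ≈ -3.5597e-6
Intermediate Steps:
r(o) = 17 + o
s(R) = (17 + 2*R)*(106 + R) (s(R) = (R + 106)*(R + (17 + R)) = (106 + R)*(17 + 2*R) = (17 + 2*R)*(106 + R))
1/(-849156 + s(478)) = 1/(-849156 + (1802 + 2*478² + 229*478)) = 1/(-849156 + (1802 + 2*228484 + 109462)) = 1/(-849156 + (1802 + 456968 + 109462)) = 1/(-849156 + 568232) = 1/(-280924) = -1/280924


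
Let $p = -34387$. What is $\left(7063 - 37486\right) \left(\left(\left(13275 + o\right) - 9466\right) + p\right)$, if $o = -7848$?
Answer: $1169034198$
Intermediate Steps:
$\left(7063 - 37486\right) \left(\left(\left(13275 + o\right) - 9466\right) + p\right) = \left(7063 - 37486\right) \left(\left(\left(13275 - 7848\right) - 9466\right) - 34387\right) = - 30423 \left(\left(5427 - 9466\right) - 34387\right) = - 30423 \left(-4039 - 34387\right) = \left(-30423\right) \left(-38426\right) = 1169034198$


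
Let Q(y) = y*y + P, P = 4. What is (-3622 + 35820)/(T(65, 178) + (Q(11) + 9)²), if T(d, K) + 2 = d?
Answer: 32198/18019 ≈ 1.7869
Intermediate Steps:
T(d, K) = -2 + d
Q(y) = 4 + y² (Q(y) = y*y + 4 = y² + 4 = 4 + y²)
(-3622 + 35820)/(T(65, 178) + (Q(11) + 9)²) = (-3622 + 35820)/((-2 + 65) + ((4 + 11²) + 9)²) = 32198/(63 + ((4 + 121) + 9)²) = 32198/(63 + (125 + 9)²) = 32198/(63 + 134²) = 32198/(63 + 17956) = 32198/18019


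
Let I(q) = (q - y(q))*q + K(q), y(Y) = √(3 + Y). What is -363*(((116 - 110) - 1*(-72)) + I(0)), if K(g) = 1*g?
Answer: -28314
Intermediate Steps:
K(g) = g
I(q) = q + q*(q - √(3 + q)) (I(q) = (q - √(3 + q))*q + q = q*(q - √(3 + q)) + q = q + q*(q - √(3 + q)))
-363*(((116 - 110) - 1*(-72)) + I(0)) = -363*(((116 - 110) - 1*(-72)) + 0*(1 + 0 - √(3 + 0))) = -363*((6 + 72) + 0*(1 + 0 - √3)) = -363*(78 + 0*(1 - √3)) = -363*(78 + 0) = -363*78 = -28314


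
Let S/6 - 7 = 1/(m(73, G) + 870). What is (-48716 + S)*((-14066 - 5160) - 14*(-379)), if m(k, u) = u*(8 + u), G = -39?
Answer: 156512211200/231 ≈ 6.7754e+8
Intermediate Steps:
S = 29108/693 (S = 42 + 6/(-39*(8 - 39) + 870) = 42 + 6/(-39*(-31) + 870) = 42 + 6/(1209 + 870) = 42 + 6/2079 = 42 + 6*(1/2079) = 42 + 2/693 = 29108/693 ≈ 42.003)
(-48716 + S)*((-14066 - 5160) - 14*(-379)) = (-48716 + 29108/693)*((-14066 - 5160) - 14*(-379)) = -33731080*(-19226 + 5306)/693 = -33731080/693*(-13920) = 156512211200/231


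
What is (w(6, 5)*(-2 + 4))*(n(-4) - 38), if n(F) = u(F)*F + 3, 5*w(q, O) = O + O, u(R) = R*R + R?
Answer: -332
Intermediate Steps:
u(R) = R + R² (u(R) = R² + R = R + R²)
w(q, O) = 2*O/5 (w(q, O) = (O + O)/5 = (2*O)/5 = 2*O/5)
n(F) = 3 + F²*(1 + F) (n(F) = (F*(1 + F))*F + 3 = F²*(1 + F) + 3 = 3 + F²*(1 + F))
(w(6, 5)*(-2 + 4))*(n(-4) - 38) = (((⅖)*5)*(-2 + 4))*((3 + (-4)²*(1 - 4)) - 38) = (2*2)*((3 + 16*(-3)) - 38) = 4*((3 - 48) - 38) = 4*(-45 - 38) = 4*(-83) = -332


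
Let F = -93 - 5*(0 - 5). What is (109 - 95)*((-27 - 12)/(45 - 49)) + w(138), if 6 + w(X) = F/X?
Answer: 17941/138 ≈ 130.01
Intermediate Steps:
F = -68 (F = -93 - 5*(-5) = -93 + 25 = -68)
w(X) = -6 - 68/X
(109 - 95)*((-27 - 12)/(45 - 49)) + w(138) = (109 - 95)*((-27 - 12)/(45 - 49)) + (-6 - 68/138) = 14*(-39/(-4)) + (-6 - 68*1/138) = 14*(-39*(-¼)) + (-6 - 34/69) = 14*(39/4) - 448/69 = 273/2 - 448/69 = 17941/138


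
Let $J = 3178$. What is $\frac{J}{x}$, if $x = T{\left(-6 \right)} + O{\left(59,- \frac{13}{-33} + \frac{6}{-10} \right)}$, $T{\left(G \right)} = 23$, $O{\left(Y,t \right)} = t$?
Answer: $\frac{524370}{3761} \approx 139.42$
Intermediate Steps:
$x = \frac{3761}{165}$ ($x = 23 + \left(- \frac{13}{-33} + \frac{6}{-10}\right) = 23 + \left(\left(-13\right) \left(- \frac{1}{33}\right) + 6 \left(- \frac{1}{10}\right)\right) = 23 + \left(\frac{13}{33} - \frac{3}{5}\right) = 23 - \frac{34}{165} = \frac{3761}{165} \approx 22.794$)
$\frac{J}{x} = \frac{3178}{\frac{3761}{165}} = 3178 \cdot \frac{165}{3761} = \frac{524370}{3761}$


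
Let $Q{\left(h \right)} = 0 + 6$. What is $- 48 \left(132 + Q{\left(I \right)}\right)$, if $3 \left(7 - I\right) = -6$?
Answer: $-6624$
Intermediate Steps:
$I = 9$ ($I = 7 - -2 = 7 + 2 = 9$)
$Q{\left(h \right)} = 6$
$- 48 \left(132 + Q{\left(I \right)}\right) = - 48 \left(132 + 6\right) = \left(-48\right) 138 = -6624$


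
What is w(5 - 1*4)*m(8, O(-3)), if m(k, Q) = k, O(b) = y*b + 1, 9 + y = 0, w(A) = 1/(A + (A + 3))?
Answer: 8/5 ≈ 1.6000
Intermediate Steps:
w(A) = 1/(3 + 2*A) (w(A) = 1/(A + (3 + A)) = 1/(3 + 2*A))
y = -9 (y = -9 + 0 = -9)
O(b) = 1 - 9*b (O(b) = -9*b + 1 = 1 - 9*b)
w(5 - 1*4)*m(8, O(-3)) = 8/(3 + 2*(5 - 1*4)) = 8/(3 + 2*(5 - 4)) = 8/(3 + 2*1) = 8/(3 + 2) = 8/5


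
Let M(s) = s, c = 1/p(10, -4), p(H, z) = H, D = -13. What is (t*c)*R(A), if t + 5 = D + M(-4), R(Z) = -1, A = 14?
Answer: 11/5 ≈ 2.2000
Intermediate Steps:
c = ⅒ (c = 1/10 = ⅒ ≈ 0.10000)
t = -22 (t = -5 + (-13 - 4) = -5 - 17 = -22)
(t*c)*R(A) = -22*⅒*(-1) = -11/5*(-1) = 11/5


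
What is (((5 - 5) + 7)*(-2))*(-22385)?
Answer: 313390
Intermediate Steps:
(((5 - 5) + 7)*(-2))*(-22385) = ((0 + 7)*(-2))*(-22385) = (7*(-2))*(-22385) = -14*(-22385) = 313390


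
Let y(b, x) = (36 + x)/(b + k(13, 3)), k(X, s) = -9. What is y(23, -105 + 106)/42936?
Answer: 37/601104 ≈ 6.1553e-5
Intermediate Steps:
y(b, x) = (36 + x)/(-9 + b) (y(b, x) = (36 + x)/(b - 9) = (36 + x)/(-9 + b))
y(23, -105 + 106)/42936 = ((36 + (-105 + 106))/(-9 + 23))/42936 = ((36 + 1)/14)*(1/42936) = ((1/14)*37)*(1/42936) = (37/14)*(1/42936) = 37/601104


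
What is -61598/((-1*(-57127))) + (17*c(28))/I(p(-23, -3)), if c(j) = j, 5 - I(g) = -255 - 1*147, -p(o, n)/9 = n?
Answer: 2122066/23250689 ≈ 0.091269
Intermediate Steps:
p(o, n) = -9*n
I(g) = 407 (I(g) = 5 - (-255 - 1*147) = 5 - (-255 - 147) = 5 - 1*(-402) = 5 + 402 = 407)
-61598/((-1*(-57127))) + (17*c(28))/I(p(-23, -3)) = -61598/((-1*(-57127))) + (17*28)/407 = -61598/57127 + 476*(1/407) = -61598*1/57127 + 476/407 = -61598/57127 + 476/407 = 2122066/23250689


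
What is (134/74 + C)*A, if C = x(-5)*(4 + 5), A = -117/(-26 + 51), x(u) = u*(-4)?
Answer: -787059/925 ≈ -850.88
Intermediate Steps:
x(u) = -4*u
A = -117/25 ≈ -4.6800
C = 180 (C = (-4*(-5))*(4 + 5) = 20*9 = 180)
(134/74 + C)*A = (134/74 + 180)*(-117/25) = (134*(1/74) + 180)*(-117/25) = (67/37 + 180)*(-117/25) = (6727/37)*(-117/25) = -787059/925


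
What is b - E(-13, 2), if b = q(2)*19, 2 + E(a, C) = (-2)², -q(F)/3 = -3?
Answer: 169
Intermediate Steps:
q(F) = 9 (q(F) = -3*(-3) = 9)
E(a, C) = 2 (E(a, C) = -2 + (-2)² = -2 + 4 = 2)
b = 171 (b = 9*19 = 171)
b - E(-13, 2) = 171 - 1*2 = 171 - 2 = 169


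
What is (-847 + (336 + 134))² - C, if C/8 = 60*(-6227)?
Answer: 3131089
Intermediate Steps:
C = -2988960 (C = 8*(60*(-6227)) = 8*(-373620) = -2988960)
(-847 + (336 + 134))² - C = (-847 + (336 + 134))² - 1*(-2988960) = (-847 + 470)² + 2988960 = (-377)² + 2988960 = 142129 + 2988960 = 3131089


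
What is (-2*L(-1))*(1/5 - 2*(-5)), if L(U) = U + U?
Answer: 204/5 ≈ 40.800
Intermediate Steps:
L(U) = 2*U
(-2*L(-1))*(1/5 - 2*(-5)) = (-4*(-1))*(1/5 - 2*(-5)) = (-2*(-2))*(1/5 + 10) = 4*(51/5) = 204/5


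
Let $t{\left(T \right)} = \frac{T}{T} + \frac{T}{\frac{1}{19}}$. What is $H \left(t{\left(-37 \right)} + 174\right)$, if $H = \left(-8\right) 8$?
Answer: $33792$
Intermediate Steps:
$H = -64$
$t{\left(T \right)} = 1 + 19 T$ ($t{\left(T \right)} = 1 + T \frac{1}{\frac{1}{19}} = 1 + T 19 = 1 + 19 T$)
$H \left(t{\left(-37 \right)} + 174\right) = - 64 \left(\left(1 + 19 \left(-37\right)\right) + 174\right) = - 64 \left(\left(1 - 703\right) + 174\right) = - 64 \left(-702 + 174\right) = \left(-64\right) \left(-528\right) = 33792$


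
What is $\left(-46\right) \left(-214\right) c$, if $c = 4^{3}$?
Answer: $630016$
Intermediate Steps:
$c = 64$
$\left(-46\right) \left(-214\right) c = \left(-46\right) \left(-214\right) 64 = 9844 \cdot 64 = 630016$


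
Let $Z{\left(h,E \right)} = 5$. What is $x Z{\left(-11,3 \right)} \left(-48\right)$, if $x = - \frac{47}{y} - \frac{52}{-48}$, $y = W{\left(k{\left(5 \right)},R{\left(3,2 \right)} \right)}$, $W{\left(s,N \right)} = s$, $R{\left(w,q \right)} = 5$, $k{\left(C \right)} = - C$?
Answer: $-2516$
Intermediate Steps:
$y = -5$ ($y = \left(-1\right) 5 = -5$)
$x = \frac{629}{60}$ ($x = - \frac{47}{-5} - \frac{52}{-48} = \left(-47\right) \left(- \frac{1}{5}\right) - - \frac{13}{12} = \frac{47}{5} + \frac{13}{12} = \frac{629}{60} \approx 10.483$)
$x Z{\left(-11,3 \right)} \left(-48\right) = \frac{629}{60} \cdot 5 \left(-48\right) = \frac{629}{12} \left(-48\right) = -2516$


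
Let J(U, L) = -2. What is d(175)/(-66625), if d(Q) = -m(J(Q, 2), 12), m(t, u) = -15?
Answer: -3/13325 ≈ -0.00022514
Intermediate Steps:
d(Q) = 15 (d(Q) = -1*(-15) = 15)
d(175)/(-66625) = 15/(-66625) = 15*(-1/66625) = -3/13325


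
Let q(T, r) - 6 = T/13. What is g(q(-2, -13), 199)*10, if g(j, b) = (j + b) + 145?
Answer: 45480/13 ≈ 3498.5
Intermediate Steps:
q(T, r) = 6 + T/13
g(j, b) = 145 + b + j (g(j, b) = (b + j) + 145 = 145 + b + j)
g(q(-2, -13), 199)*10 = (145 + 199 + (6 + (1/13)*(-2)))*10 = (145 + 199 + (6 - 2/13))*10 = (145 + 199 + 76/13)*10 = (4548/13)*10 = 45480/13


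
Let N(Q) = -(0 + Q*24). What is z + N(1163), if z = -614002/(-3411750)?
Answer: -47614075999/1705875 ≈ -27912.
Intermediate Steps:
z = 307001/1705875 (z = -614002*(-1/3411750) = 307001/1705875 ≈ 0.17997)
N(Q) = -24*Q (N(Q) = -(0 + 24*Q) = -24*Q)
z + N(1163) = 307001/1705875 - 24*1163 = 307001/1705875 - 27912 = -47614075999/1705875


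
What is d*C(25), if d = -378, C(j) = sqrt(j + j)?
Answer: -1890*sqrt(2) ≈ -2672.9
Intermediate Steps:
C(j) = sqrt(2)*sqrt(j) (C(j) = sqrt(2*j) = sqrt(2)*sqrt(j))
d*C(25) = -378*sqrt(2)*sqrt(25) = -378*sqrt(2)*5 = -1890*sqrt(2)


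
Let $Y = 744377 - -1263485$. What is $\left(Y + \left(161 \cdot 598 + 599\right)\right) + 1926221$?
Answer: $4030960$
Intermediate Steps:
$Y = 2007862$ ($Y = 744377 + 1263485 = 2007862$)
$\left(Y + \left(161 \cdot 598 + 599\right)\right) + 1926221 = \left(2007862 + \left(161 \cdot 598 + 599\right)\right) + 1926221 = \left(2007862 + \left(96278 + 599\right)\right) + 1926221 = \left(2007862 + 96877\right) + 1926221 = 2104739 + 1926221 = 4030960$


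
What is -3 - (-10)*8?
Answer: 77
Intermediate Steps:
-3 - (-10)*8 = -3 - 2*(-40) = -3 + 80 = 77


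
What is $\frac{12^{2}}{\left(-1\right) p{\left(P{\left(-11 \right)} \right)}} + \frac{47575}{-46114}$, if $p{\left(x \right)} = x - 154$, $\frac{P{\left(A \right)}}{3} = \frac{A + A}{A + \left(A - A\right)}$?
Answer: $- \frac{100171}{1706218} \approx -0.058709$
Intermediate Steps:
$P{\left(A \right)} = 6$ ($P{\left(A \right)} = 3 \frac{A + A}{A + \left(A - A\right)} = 3 \frac{2 A}{A + 0} = 3 \frac{2 A}{A} = 3 \cdot 2 = 6$)
$p{\left(x \right)} = -154 + x$
$\frac{12^{2}}{\left(-1\right) p{\left(P{\left(-11 \right)} \right)}} + \frac{47575}{-46114} = \frac{12^{2}}{\left(-1\right) \left(-154 + 6\right)} + \frac{47575}{-46114} = \frac{144}{\left(-1\right) \left(-148\right)} + 47575 \left(- \frac{1}{46114}\right) = \frac{144}{148} - \frac{47575}{46114} = 144 \cdot \frac{1}{148} - \frac{47575}{46114} = \frac{36}{37} - \frac{47575}{46114} = - \frac{100171}{1706218}$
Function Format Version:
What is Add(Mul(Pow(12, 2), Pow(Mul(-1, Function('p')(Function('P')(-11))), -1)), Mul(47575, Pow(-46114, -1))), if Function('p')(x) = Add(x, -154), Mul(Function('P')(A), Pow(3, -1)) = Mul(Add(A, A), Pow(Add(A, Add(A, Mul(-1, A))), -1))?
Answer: Rational(-100171, 1706218) ≈ -0.058709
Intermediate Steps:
Function('P')(A) = 6 (Function('P')(A) = Mul(3, Mul(Add(A, A), Pow(Add(A, Add(A, Mul(-1, A))), -1))) = Mul(3, Mul(Mul(2, A), Pow(Add(A, 0), -1))) = Mul(3, Mul(Mul(2, A), Pow(A, -1))) = Mul(3, 2) = 6)
Function('p')(x) = Add(-154, x)
Add(Mul(Pow(12, 2), Pow(Mul(-1, Function('p')(Function('P')(-11))), -1)), Mul(47575, Pow(-46114, -1))) = Add(Mul(Pow(12, 2), Pow(Mul(-1, Add(-154, 6)), -1)), Mul(47575, Pow(-46114, -1))) = Add(Mul(144, Pow(Mul(-1, -148), -1)), Mul(47575, Rational(-1, 46114))) = Add(Mul(144, Pow(148, -1)), Rational(-47575, 46114)) = Add(Mul(144, Rational(1, 148)), Rational(-47575, 46114)) = Add(Rational(36, 37), Rational(-47575, 46114)) = Rational(-100171, 1706218)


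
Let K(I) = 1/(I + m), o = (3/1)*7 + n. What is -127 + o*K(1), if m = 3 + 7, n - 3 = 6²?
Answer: -1337/11 ≈ -121.55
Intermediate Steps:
n = 39 (n = 3 + 6² = 3 + 36 = 39)
m = 10
o = 60 (o = (3/1)*7 + 39 = (3*1)*7 + 39 = 3*7 + 39 = 21 + 39 = 60)
K(I) = 1/(10 + I) (K(I) = 1/(I + 10) = 1/(10 + I))
-127 + o*K(1) = -127 + 60/(10 + 1) = -127 + 60/11 = -1337/11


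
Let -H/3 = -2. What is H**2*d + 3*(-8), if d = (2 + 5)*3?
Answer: 732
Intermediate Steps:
H = 6 (H = -3*(-2) = 6)
d = 21 (d = 7*3 = 21)
H**2*d + 3*(-8) = 6**2*21 + 3*(-8) = 36*21 - 24 = 756 - 24 = 732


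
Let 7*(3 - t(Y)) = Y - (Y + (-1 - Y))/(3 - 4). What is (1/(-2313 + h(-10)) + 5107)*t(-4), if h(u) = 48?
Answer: 300751204/15855 ≈ 18969.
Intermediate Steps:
t(Y) = 22/7 - Y/7 (t(Y) = 3 - (Y - (Y + (-1 - Y))/(3 - 4))/7 = 3 - (Y - (-1)/(-1))/7 = 3 - (Y - (-1)*(-1))/7 = 3 - (Y - 1*1)/7 = 3 - (Y - 1)/7 = 3 - (-1 + Y)/7 = 3 + (1/7 - Y/7) = 22/7 - Y/7)
(1/(-2313 + h(-10)) + 5107)*t(-4) = (1/(-2313 + 48) + 5107)*(22/7 - 1/7*(-4)) = (1/(-2265) + 5107)*(22/7 + 4/7) = (-1/2265 + 5107)*(26/7) = (11567354/2265)*(26/7) = 300751204/15855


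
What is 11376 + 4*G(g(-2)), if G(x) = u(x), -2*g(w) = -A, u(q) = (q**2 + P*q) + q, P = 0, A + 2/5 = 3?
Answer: 284699/25 ≈ 11388.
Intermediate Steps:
A = 13/5 (A = -2/5 + 3 = 13/5 ≈ 2.6000)
u(q) = q + q**2 (u(q) = (q**2 + 0*q) + q = (q**2 + 0) + q = q**2 + q = q + q**2)
g(w) = 13/10 (g(w) = -(-1)*13/(2*5) = -1/2*(-13/5) = 13/10)
G(x) = x*(1 + x)
11376 + 4*G(g(-2)) = 11376 + 4*(13*(1 + 13/10)/10) = 11376 + 4*((13/10)*(23/10)) = 11376 + 4*(299/100) = 11376 + 299/25 = 284699/25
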